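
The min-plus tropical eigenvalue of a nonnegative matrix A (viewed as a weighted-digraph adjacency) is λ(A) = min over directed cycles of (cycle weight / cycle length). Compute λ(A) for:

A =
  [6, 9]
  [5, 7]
λ(A) = 6

Enumerate directed cycles and compute their means (weight / length). Sample:
  cycle 0 → 0: weight = 6, length = 1, mean = 6/1 ≈ 6.000
  cycle 1 → 1: weight = 7, length = 1, mean = 7/1 ≈ 7.000
  cycle 0 → 1 → 0: weight = 14, length = 2, mean = 14/2 ≈ 7.000
  cycle 1 → 0 → 1: weight = 14, length = 2, mean = 14/2 ≈ 7.000
Minimum mean = 6.000, attained e.g. along the cycle 0 → 0 with weight 6 and length 1. So λ(A) = 6/1 = 6.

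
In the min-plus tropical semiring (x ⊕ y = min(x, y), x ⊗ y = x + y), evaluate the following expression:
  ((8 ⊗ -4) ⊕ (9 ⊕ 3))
((8 ⊗ -4) ⊕ (9 ⊕ 3)) = 3

Expand innermost to outermost. Recall ⊕ takes the minimum of its arguments and ⊗ takes their sum. Working out the expression ((8 ⊗ -4) ⊕ (9 ⊕ 3)) gives 3.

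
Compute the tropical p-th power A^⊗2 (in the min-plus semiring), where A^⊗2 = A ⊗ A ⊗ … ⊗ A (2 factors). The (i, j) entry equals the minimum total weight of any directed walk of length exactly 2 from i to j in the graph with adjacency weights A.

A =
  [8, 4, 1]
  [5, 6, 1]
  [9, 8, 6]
A^⊗2 =
  [9, 9, 5]
  [10, 9, 6]
  [13, 13, 9]

Each entry (A^⊗2)_ij equals the minimum over all length-2 walks i = v_0 → v_1 → … → v_2 = j of Σ_t A[v_t][v_{t+1}]. For example, for (i, j) = (0, 2) we minimise over 3 possible intermediate vertex sequences; the minimum is 5, attained along the walk 0 → 1 → 2.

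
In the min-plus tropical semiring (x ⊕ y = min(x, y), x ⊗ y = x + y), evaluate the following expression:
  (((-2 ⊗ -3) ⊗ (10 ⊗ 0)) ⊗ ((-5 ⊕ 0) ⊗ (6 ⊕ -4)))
(((-2 ⊗ -3) ⊗ (10 ⊗ 0)) ⊗ ((-5 ⊕ 0) ⊗ (6 ⊕ -4))) = -4

Expand innermost to outermost. Recall ⊕ takes the minimum of its arguments and ⊗ takes their sum. Working out the expression (((-2 ⊗ -3) ⊗ (10 ⊗ 0)) ⊗ ((-5 ⊕ 0) ⊗ (6 ⊕ -4))) gives -4.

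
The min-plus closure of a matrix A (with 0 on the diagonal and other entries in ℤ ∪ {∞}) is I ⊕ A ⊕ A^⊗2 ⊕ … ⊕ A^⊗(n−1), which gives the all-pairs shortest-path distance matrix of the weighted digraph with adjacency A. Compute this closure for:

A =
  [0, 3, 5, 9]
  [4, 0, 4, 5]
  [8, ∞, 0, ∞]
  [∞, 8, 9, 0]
Closure =
  [0, 3, 5, 8]
  [4, 0, 4, 5]
  [8, 11, 0, 16]
  [12, 8, 9, 0]

This is the Floyd-Warshall all-pairs shortest-path computation. For each intermediate vertex k = 0, 1, …, 3, update dist[i][j] ← min(dist[i][j], dist[i][k] + dist[k][j]). The final matrix gives, for each (i, j), the minimum total weight of any directed path from i to j (possibly empty when i = j).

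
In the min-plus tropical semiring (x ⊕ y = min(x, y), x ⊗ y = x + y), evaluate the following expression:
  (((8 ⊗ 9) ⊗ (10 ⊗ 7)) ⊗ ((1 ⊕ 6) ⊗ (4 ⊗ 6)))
(((8 ⊗ 9) ⊗ (10 ⊗ 7)) ⊗ ((1 ⊕ 6) ⊗ (4 ⊗ 6))) = 45

Expand innermost to outermost. Recall ⊕ takes the minimum of its arguments and ⊗ takes their sum. Working out the expression (((8 ⊗ 9) ⊗ (10 ⊗ 7)) ⊗ ((1 ⊕ 6) ⊗ (4 ⊗ 6))) gives 45.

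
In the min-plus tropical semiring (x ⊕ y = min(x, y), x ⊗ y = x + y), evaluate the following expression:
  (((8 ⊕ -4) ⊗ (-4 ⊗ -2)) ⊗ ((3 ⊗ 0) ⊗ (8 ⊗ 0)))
(((8 ⊕ -4) ⊗ (-4 ⊗ -2)) ⊗ ((3 ⊗ 0) ⊗ (8 ⊗ 0))) = 1

Expand innermost to outermost. Recall ⊕ takes the minimum of its arguments and ⊗ takes their sum. Working out the expression (((8 ⊕ -4) ⊗ (-4 ⊗ -2)) ⊗ ((3 ⊗ 0) ⊗ (8 ⊗ 0))) gives 1.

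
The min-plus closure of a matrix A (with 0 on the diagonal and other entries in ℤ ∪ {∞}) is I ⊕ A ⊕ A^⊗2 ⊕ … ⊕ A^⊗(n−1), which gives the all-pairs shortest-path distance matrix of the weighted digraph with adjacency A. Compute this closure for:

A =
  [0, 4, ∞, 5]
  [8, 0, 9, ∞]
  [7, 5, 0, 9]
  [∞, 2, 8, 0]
Closure =
  [0, 4, 13, 5]
  [8, 0, 9, 13]
  [7, 5, 0, 9]
  [10, 2, 8, 0]

This is the Floyd-Warshall all-pairs shortest-path computation. For each intermediate vertex k = 0, 1, …, 3, update dist[i][j] ← min(dist[i][j], dist[i][k] + dist[k][j]). The final matrix gives, for each (i, j), the minimum total weight of any directed path from i to j (possibly empty when i = j).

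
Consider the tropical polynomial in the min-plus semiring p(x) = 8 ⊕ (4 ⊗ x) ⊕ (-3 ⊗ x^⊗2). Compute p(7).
p(7) = 8

A tropical monomial a ⊗ x^⊗i evaluates to a + i · x. Evaluating each term at x = 7:
  Term 0 contributes 8 + 0 · 7 = 8
  Term 1 contributes 4 + 1 · 7 = 11
  Term 2 contributes -3 + 2 · 7 = 11
p(7) = ⊕ of these = min[8, 11, 11] = 8.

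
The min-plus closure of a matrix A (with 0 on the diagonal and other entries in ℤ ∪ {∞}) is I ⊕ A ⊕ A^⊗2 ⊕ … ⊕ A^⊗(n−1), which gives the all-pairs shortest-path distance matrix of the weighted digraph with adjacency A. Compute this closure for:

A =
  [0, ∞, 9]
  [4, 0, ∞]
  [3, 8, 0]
Closure =
  [0, 17, 9]
  [4, 0, 13]
  [3, 8, 0]

This is the Floyd-Warshall all-pairs shortest-path computation. For each intermediate vertex k = 0, 1, …, 2, update dist[i][j] ← min(dist[i][j], dist[i][k] + dist[k][j]). The final matrix gives, for each (i, j), the minimum total weight of any directed path from i to j (possibly empty when i = j).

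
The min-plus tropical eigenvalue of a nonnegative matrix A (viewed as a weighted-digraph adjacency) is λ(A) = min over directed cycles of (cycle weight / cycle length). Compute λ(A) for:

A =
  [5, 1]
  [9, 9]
λ(A) = 5

Enumerate directed cycles and compute their means (weight / length). Sample:
  cycle 0 → 0: weight = 5, length = 1, mean = 5/1 ≈ 5.000
  cycle 1 → 1: weight = 9, length = 1, mean = 9/1 ≈ 9.000
  cycle 0 → 1 → 0: weight = 10, length = 2, mean = 10/2 ≈ 5.000
  cycle 1 → 0 → 1: weight = 10, length = 2, mean = 10/2 ≈ 5.000
Minimum mean = 5.000, attained e.g. along the cycle 0 → 0 with weight 5 and length 1. So λ(A) = 5/1 = 5.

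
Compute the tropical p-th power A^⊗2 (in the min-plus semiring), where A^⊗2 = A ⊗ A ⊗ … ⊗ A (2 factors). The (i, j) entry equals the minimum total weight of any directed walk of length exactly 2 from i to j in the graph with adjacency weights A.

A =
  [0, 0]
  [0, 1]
A^⊗2 =
  [0, 0]
  [0, 0]

Each entry (A^⊗2)_ij equals the minimum over all length-2 walks i = v_0 → v_1 → … → v_2 = j of Σ_t A[v_t][v_{t+1}]. For example, for (i, j) = (0, 1) we minimise over 2 possible intermediate vertex sequences; the minimum is 0, attained along the walk 0 → 0 → 1.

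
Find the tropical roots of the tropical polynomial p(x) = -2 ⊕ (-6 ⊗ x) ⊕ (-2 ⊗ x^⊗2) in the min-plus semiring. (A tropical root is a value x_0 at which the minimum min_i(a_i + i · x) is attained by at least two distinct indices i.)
Roots: {-4, 4}

Each tropical root is a break point of the lower envelope of the lines y = a_i + i · x (there are 3 lines, with slopes 0, 1, ..., 2). Only the lines that attain the minimum somewhere contribute to roots; other lines are dominated. Here the surviving (envelope) indices are i = 2, i = 1, i = 0.
Intersections between consecutive envelope lines give the roots: for adjacent envelope indices i < j the intersection is x = (a_i − a_j) / (j − i). Reading off the sorted break points: {-4, 4}.
Verification: at each break x_0, at least two indices attain the minimum of min_i(a_i + i · x_0).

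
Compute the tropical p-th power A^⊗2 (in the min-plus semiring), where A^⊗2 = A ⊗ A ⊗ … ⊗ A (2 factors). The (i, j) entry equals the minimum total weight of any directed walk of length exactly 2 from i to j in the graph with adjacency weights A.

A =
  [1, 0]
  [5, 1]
A^⊗2 =
  [2, 1]
  [6, 2]

Each entry (A^⊗2)_ij equals the minimum over all length-2 walks i = v_0 → v_1 → … → v_2 = j of Σ_t A[v_t][v_{t+1}]. For example, for (i, j) = (0, 1) we minimise over 2 possible intermediate vertex sequences; the minimum is 1, attained along the walk 0 → 0 → 1.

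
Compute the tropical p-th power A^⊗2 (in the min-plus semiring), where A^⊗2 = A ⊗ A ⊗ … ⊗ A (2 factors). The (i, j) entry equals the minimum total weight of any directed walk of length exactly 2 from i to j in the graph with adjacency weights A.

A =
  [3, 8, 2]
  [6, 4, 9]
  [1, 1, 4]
A^⊗2 =
  [3, 3, 5]
  [9, 8, 8]
  [4, 5, 3]

Each entry (A^⊗2)_ij equals the minimum over all length-2 walks i = v_0 → v_1 → … → v_2 = j of Σ_t A[v_t][v_{t+1}]. For example, for (i, j) = (0, 2) we minimise over 3 possible intermediate vertex sequences; the minimum is 5, attained along the walk 0 → 0 → 2.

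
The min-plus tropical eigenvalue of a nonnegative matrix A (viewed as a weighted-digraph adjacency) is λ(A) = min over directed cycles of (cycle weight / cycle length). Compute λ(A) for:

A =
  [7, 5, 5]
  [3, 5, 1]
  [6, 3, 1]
λ(A) = 1

Enumerate directed cycles and compute their means (weight / length). Sample:
  cycle 0 → 0: weight = 7, length = 1, mean = 7/1 ≈ 7.000
  cycle 1 → 1: weight = 5, length = 1, mean = 5/1 ≈ 5.000
  cycle 2 → 2: weight = 1, length = 1, mean = 1/1 ≈ 1.000
  cycle 0 → 1 → 0: weight = 8, length = 2, mean = 8/2 ≈ 4.000
  cycle 0 → 2 → 0: weight = 11, length = 2, mean = 11/2 ≈ 5.500
  cycle 1 → 0 → 1: weight = 8, length = 2, mean = 8/2 ≈ 4.000
Minimum mean = 1.000, attained e.g. along the cycle 2 → 2 with weight 1 and length 1. So λ(A) = 1/1 = 1.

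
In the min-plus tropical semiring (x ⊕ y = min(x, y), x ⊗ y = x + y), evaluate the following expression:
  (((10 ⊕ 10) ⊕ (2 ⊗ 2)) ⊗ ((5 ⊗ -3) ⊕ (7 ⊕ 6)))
(((10 ⊕ 10) ⊕ (2 ⊗ 2)) ⊗ ((5 ⊗ -3) ⊕ (7 ⊕ 6))) = 6

Expand innermost to outermost. Recall ⊕ takes the minimum of its arguments and ⊗ takes their sum. Working out the expression (((10 ⊕ 10) ⊕ (2 ⊗ 2)) ⊗ ((5 ⊗ -3) ⊕ (7 ⊕ 6))) gives 6.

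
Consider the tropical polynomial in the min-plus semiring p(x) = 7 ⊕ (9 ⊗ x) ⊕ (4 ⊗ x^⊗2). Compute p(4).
p(4) = 7

A tropical monomial a ⊗ x^⊗i evaluates to a + i · x. Evaluating each term at x = 4:
  Term 0 contributes 7 + 0 · 4 = 7
  Term 1 contributes 9 + 1 · 4 = 13
  Term 2 contributes 4 + 2 · 4 = 12
p(4) = ⊕ of these = min[7, 13, 12] = 7.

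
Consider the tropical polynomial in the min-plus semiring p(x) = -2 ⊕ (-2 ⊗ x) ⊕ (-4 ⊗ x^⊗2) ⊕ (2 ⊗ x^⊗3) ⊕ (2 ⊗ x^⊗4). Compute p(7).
p(7) = -2

A tropical monomial a ⊗ x^⊗i evaluates to a + i · x. Evaluating each term at x = 7:
  Term 0 contributes -2 + 0 · 7 = -2
  Term 1 contributes -2 + 1 · 7 = 5
  Term 2 contributes -4 + 2 · 7 = 10
  Term 3 contributes 2 + 3 · 7 = 23
  Term 4 contributes 2 + 4 · 7 = 30
p(7) = ⊕ of these = min[-2, 5, 10, 23, 30] = -2.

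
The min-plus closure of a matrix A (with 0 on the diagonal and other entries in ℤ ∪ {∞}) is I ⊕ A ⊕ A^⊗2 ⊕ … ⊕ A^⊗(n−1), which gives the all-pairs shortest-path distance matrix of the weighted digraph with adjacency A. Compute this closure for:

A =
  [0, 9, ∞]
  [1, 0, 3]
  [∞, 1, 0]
Closure =
  [0, 9, 12]
  [1, 0, 3]
  [2, 1, 0]

This is the Floyd-Warshall all-pairs shortest-path computation. For each intermediate vertex k = 0, 1, …, 2, update dist[i][j] ← min(dist[i][j], dist[i][k] + dist[k][j]). The final matrix gives, for each (i, j), the minimum total weight of any directed path from i to j (possibly empty when i = j).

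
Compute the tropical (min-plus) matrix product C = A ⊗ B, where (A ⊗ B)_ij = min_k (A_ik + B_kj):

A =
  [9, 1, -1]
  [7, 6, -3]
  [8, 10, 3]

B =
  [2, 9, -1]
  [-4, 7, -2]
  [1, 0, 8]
A ⊗ B =
  [-3, -1, -1]
  [-2, -3, 4]
  [4, 3, 7]

Apply the min-plus product entry-by-entry:
  C[0][0] = min over k of (A[0][0] + B[0][0] = 9 + 2 = 11, A[0][1] + B[1][0] = 1 + -4 = -3, A[0][2] + B[2][0] = -1 + 1 = 0) = -3 (attained at k = 1)
  C[0][1] = min over k of (A[0][0] + B[0][1] = 9 + 9 = 18, A[0][1] + B[1][1] = 1 + 7 = 8, A[0][2] + B[2][1] = -1 + 0 = -1) = -1 (attained at k = 2)
  C[0][2] = min over k of (A[0][0] + B[0][2] = 9 + -1 = 8, A[0][1] + B[1][2] = 1 + -2 = -1, A[0][2] + B[2][2] = -1 + 8 = 7) = -1 (attained at k = 1)
  C[1][0] = min over k of (A[1][0] + B[0][0] = 7 + 2 = 9, A[1][1] + B[1][0] = 6 + -4 = 2, A[1][2] + B[2][0] = -3 + 1 = -2) = -2 (attained at k = 2)
  C[1][1] = min over k of (A[1][0] + B[0][1] = 7 + 9 = 16, A[1][1] + B[1][1] = 6 + 7 = 13, A[1][2] + B[2][1] = -3 + 0 = -3) = -3 (attained at k = 2)
  C[1][2] = min over k of (A[1][0] + B[0][2] = 7 + -1 = 6, A[1][1] + B[1][2] = 6 + -2 = 4, A[1][2] + B[2][2] = -3 + 8 = 5) = 4 (attained at k = 1)
  C[2][0] = min over k of (A[2][0] + B[0][0] = 8 + 2 = 10, A[2][1] + B[1][0] = 10 + -4 = 6, A[2][2] + B[2][0] = 3 + 1 = 4) = 4 (attained at k = 2)
  C[2][1] = min over k of (A[2][0] + B[0][1] = 8 + 9 = 17, A[2][1] + B[1][1] = 10 + 7 = 17, A[2][2] + B[2][1] = 3 + 0 = 3) = 3 (attained at k = 2)
  C[2][2] = min over k of (A[2][0] + B[0][2] = 8 + -1 = 7, A[2][1] + B[1][2] = 10 + -2 = 8, A[2][2] + B[2][2] = 3 + 8 = 11) = 7 (attained at k = 0)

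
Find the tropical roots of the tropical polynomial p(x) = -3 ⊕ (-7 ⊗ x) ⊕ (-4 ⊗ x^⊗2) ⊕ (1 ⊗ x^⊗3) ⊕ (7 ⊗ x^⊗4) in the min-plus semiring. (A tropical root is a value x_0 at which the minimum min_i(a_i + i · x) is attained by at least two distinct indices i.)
Roots: {-6, -5, -3, 4}

Each tropical root is a break point of the lower envelope of the lines y = a_i + i · x (there are 5 lines, with slopes 0, 1, ..., 4). Only the lines that attain the minimum somewhere contribute to roots; other lines are dominated. Here the surviving (envelope) indices are i = 4, i = 3, i = 2, i = 1, i = 0.
Intersections between consecutive envelope lines give the roots: for adjacent envelope indices i < j the intersection is x = (a_i − a_j) / (j − i). Reading off the sorted break points: {-6, -5, -3, 4}.
Verification: at each break x_0, at least two indices attain the minimum of min_i(a_i + i · x_0).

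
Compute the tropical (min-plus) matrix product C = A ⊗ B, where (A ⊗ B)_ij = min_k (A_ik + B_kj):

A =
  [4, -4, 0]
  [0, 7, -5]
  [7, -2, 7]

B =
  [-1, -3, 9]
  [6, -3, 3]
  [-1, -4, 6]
A ⊗ B =
  [-1, -7, -1]
  [-6, -9, 1]
  [4, -5, 1]

Apply the min-plus product entry-by-entry:
  C[0][0] = min over k of (A[0][0] + B[0][0] = 4 + -1 = 3, A[0][1] + B[1][0] = -4 + 6 = 2, A[0][2] + B[2][0] = 0 + -1 = -1) = -1 (attained at k = 2)
  C[0][1] = min over k of (A[0][0] + B[0][1] = 4 + -3 = 1, A[0][1] + B[1][1] = -4 + -3 = -7, A[0][2] + B[2][1] = 0 + -4 = -4) = -7 (attained at k = 1)
  C[0][2] = min over k of (A[0][0] + B[0][2] = 4 + 9 = 13, A[0][1] + B[1][2] = -4 + 3 = -1, A[0][2] + B[2][2] = 0 + 6 = 6) = -1 (attained at k = 1)
  C[1][0] = min over k of (A[1][0] + B[0][0] = 0 + -1 = -1, A[1][1] + B[1][0] = 7 + 6 = 13, A[1][2] + B[2][0] = -5 + -1 = -6) = -6 (attained at k = 2)
  C[1][1] = min over k of (A[1][0] + B[0][1] = 0 + -3 = -3, A[1][1] + B[1][1] = 7 + -3 = 4, A[1][2] + B[2][1] = -5 + -4 = -9) = -9 (attained at k = 2)
  C[1][2] = min over k of (A[1][0] + B[0][2] = 0 + 9 = 9, A[1][1] + B[1][2] = 7 + 3 = 10, A[1][2] + B[2][2] = -5 + 6 = 1) = 1 (attained at k = 2)
  C[2][0] = min over k of (A[2][0] + B[0][0] = 7 + -1 = 6, A[2][1] + B[1][0] = -2 + 6 = 4, A[2][2] + B[2][0] = 7 + -1 = 6) = 4 (attained at k = 1)
  C[2][1] = min over k of (A[2][0] + B[0][1] = 7 + -3 = 4, A[2][1] + B[1][1] = -2 + -3 = -5, A[2][2] + B[2][1] = 7 + -4 = 3) = -5 (attained at k = 1)
  C[2][2] = min over k of (A[2][0] + B[0][2] = 7 + 9 = 16, A[2][1] + B[1][2] = -2 + 3 = 1, A[2][2] + B[2][2] = 7 + 6 = 13) = 1 (attained at k = 1)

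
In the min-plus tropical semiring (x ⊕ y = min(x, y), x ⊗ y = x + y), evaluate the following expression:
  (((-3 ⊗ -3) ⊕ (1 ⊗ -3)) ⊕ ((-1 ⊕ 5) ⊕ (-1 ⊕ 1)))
(((-3 ⊗ -3) ⊕ (1 ⊗ -3)) ⊕ ((-1 ⊕ 5) ⊕ (-1 ⊕ 1))) = -6

Expand innermost to outermost. Recall ⊕ takes the minimum of its arguments and ⊗ takes their sum. Working out the expression (((-3 ⊗ -3) ⊕ (1 ⊗ -3)) ⊕ ((-1 ⊕ 5) ⊕ (-1 ⊕ 1))) gives -6.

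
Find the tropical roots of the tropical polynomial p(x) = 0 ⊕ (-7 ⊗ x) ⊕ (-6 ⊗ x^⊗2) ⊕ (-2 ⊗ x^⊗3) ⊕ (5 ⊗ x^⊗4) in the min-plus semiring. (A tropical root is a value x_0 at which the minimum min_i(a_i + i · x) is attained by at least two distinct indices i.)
Roots: {-7, -4, -1, 7}

Each tropical root is a break point of the lower envelope of the lines y = a_i + i · x (there are 5 lines, with slopes 0, 1, ..., 4). Only the lines that attain the minimum somewhere contribute to roots; other lines are dominated. Here the surviving (envelope) indices are i = 4, i = 3, i = 2, i = 1, i = 0.
Intersections between consecutive envelope lines give the roots: for adjacent envelope indices i < j the intersection is x = (a_i − a_j) / (j − i). Reading off the sorted break points: {-7, -4, -1, 7}.
Verification: at each break x_0, at least two indices attain the minimum of min_i(a_i + i · x_0).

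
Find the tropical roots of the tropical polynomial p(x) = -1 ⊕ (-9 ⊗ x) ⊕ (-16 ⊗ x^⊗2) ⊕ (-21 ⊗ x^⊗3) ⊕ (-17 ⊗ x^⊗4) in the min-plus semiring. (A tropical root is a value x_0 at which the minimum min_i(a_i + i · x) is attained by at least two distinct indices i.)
Roots: {-4, 5, 7, 8}

Each tropical root is a break point of the lower envelope of the lines y = a_i + i · x (there are 5 lines, with slopes 0, 1, ..., 4). Only the lines that attain the minimum somewhere contribute to roots; other lines are dominated. Here the surviving (envelope) indices are i = 4, i = 3, i = 2, i = 1, i = 0.
Intersections between consecutive envelope lines give the roots: for adjacent envelope indices i < j the intersection is x = (a_i − a_j) / (j − i). Reading off the sorted break points: {-4, 5, 7, 8}.
Verification: at each break x_0, at least two indices attain the minimum of min_i(a_i + i · x_0).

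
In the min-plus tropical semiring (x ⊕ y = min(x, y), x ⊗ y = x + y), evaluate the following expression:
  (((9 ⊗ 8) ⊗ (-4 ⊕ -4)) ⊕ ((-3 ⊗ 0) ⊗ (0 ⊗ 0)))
(((9 ⊗ 8) ⊗ (-4 ⊕ -4)) ⊕ ((-3 ⊗ 0) ⊗ (0 ⊗ 0))) = -3

Expand innermost to outermost. Recall ⊕ takes the minimum of its arguments and ⊗ takes their sum. Working out the expression (((9 ⊗ 8) ⊗ (-4 ⊕ -4)) ⊕ ((-3 ⊗ 0) ⊗ (0 ⊗ 0))) gives -3.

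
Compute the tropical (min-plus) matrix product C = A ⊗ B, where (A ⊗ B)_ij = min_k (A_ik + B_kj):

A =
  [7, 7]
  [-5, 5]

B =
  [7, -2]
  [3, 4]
A ⊗ B =
  [10, 5]
  [2, -7]

Apply the min-plus product entry-by-entry:
  C[0][0] = min over k of (A[0][0] + B[0][0] = 7 + 7 = 14, A[0][1] + B[1][0] = 7 + 3 = 10) = 10 (attained at k = 1)
  C[0][1] = min over k of (A[0][0] + B[0][1] = 7 + -2 = 5, A[0][1] + B[1][1] = 7 + 4 = 11) = 5 (attained at k = 0)
  C[1][0] = min over k of (A[1][0] + B[0][0] = -5 + 7 = 2, A[1][1] + B[1][0] = 5 + 3 = 8) = 2 (attained at k = 0)
  C[1][1] = min over k of (A[1][0] + B[0][1] = -5 + -2 = -7, A[1][1] + B[1][1] = 5 + 4 = 9) = -7 (attained at k = 0)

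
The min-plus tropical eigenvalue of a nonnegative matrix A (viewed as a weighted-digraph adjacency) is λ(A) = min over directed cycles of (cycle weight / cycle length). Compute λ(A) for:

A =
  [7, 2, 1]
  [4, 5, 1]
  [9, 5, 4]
λ(A) = 3

Enumerate directed cycles and compute their means (weight / length). Sample:
  cycle 0 → 0: weight = 7, length = 1, mean = 7/1 ≈ 7.000
  cycle 1 → 1: weight = 5, length = 1, mean = 5/1 ≈ 5.000
  cycle 2 → 2: weight = 4, length = 1, mean = 4/1 ≈ 4.000
  cycle 0 → 1 → 0: weight = 6, length = 2, mean = 6/2 ≈ 3.000
  cycle 0 → 2 → 0: weight = 10, length = 2, mean = 10/2 ≈ 5.000
  cycle 1 → 0 → 1: weight = 6, length = 2, mean = 6/2 ≈ 3.000
Minimum mean = 3.000, attained e.g. along the cycle 0 → 1 → 0 with weight 6 and length 2. So λ(A) = 6/2 = 3.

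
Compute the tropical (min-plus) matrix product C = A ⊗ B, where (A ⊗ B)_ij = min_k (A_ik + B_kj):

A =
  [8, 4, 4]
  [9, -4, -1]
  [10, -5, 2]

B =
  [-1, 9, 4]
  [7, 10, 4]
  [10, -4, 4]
A ⊗ B =
  [7, 0, 8]
  [3, -5, 0]
  [2, -2, -1]

Apply the min-plus product entry-by-entry:
  C[0][0] = min over k of (A[0][0] + B[0][0] = 8 + -1 = 7, A[0][1] + B[1][0] = 4 + 7 = 11, A[0][2] + B[2][0] = 4 + 10 = 14) = 7 (attained at k = 0)
  C[0][1] = min over k of (A[0][0] + B[0][1] = 8 + 9 = 17, A[0][1] + B[1][1] = 4 + 10 = 14, A[0][2] + B[2][1] = 4 + -4 = 0) = 0 (attained at k = 2)
  C[0][2] = min over k of (A[0][0] + B[0][2] = 8 + 4 = 12, A[0][1] + B[1][2] = 4 + 4 = 8, A[0][2] + B[2][2] = 4 + 4 = 8) = 8 (attained at k = 1)
  C[1][0] = min over k of (A[1][0] + B[0][0] = 9 + -1 = 8, A[1][1] + B[1][0] = -4 + 7 = 3, A[1][2] + B[2][0] = -1 + 10 = 9) = 3 (attained at k = 1)
  C[1][1] = min over k of (A[1][0] + B[0][1] = 9 + 9 = 18, A[1][1] + B[1][1] = -4 + 10 = 6, A[1][2] + B[2][1] = -1 + -4 = -5) = -5 (attained at k = 2)
  C[1][2] = min over k of (A[1][0] + B[0][2] = 9 + 4 = 13, A[1][1] + B[1][2] = -4 + 4 = 0, A[1][2] + B[2][2] = -1 + 4 = 3) = 0 (attained at k = 1)
  C[2][0] = min over k of (A[2][0] + B[0][0] = 10 + -1 = 9, A[2][1] + B[1][0] = -5 + 7 = 2, A[2][2] + B[2][0] = 2 + 10 = 12) = 2 (attained at k = 1)
  C[2][1] = min over k of (A[2][0] + B[0][1] = 10 + 9 = 19, A[2][1] + B[1][1] = -5 + 10 = 5, A[2][2] + B[2][1] = 2 + -4 = -2) = -2 (attained at k = 2)
  C[2][2] = min over k of (A[2][0] + B[0][2] = 10 + 4 = 14, A[2][1] + B[1][2] = -5 + 4 = -1, A[2][2] + B[2][2] = 2 + 4 = 6) = -1 (attained at k = 1)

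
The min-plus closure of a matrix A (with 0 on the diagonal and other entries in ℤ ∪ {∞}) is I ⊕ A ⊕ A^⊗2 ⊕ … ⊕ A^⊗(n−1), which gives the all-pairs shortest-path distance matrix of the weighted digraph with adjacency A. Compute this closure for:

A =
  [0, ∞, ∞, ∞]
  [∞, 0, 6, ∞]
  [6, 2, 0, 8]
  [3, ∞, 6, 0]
Closure =
  [0, ∞, ∞, ∞]
  [12, 0, 6, 14]
  [6, 2, 0, 8]
  [3, 8, 6, 0]

This is the Floyd-Warshall all-pairs shortest-path computation. For each intermediate vertex k = 0, 1, …, 3, update dist[i][j] ← min(dist[i][j], dist[i][k] + dist[k][j]). The final matrix gives, for each (i, j), the minimum total weight of any directed path from i to j (possibly empty when i = j).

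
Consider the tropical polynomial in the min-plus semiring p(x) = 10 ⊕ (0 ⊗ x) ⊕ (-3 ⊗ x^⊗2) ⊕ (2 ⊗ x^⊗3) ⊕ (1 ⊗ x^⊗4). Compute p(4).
p(4) = 4

A tropical monomial a ⊗ x^⊗i evaluates to a + i · x. Evaluating each term at x = 4:
  Term 0 contributes 10 + 0 · 4 = 10
  Term 1 contributes 0 + 1 · 4 = 4
  Term 2 contributes -3 + 2 · 4 = 5
  Term 3 contributes 2 + 3 · 4 = 14
  Term 4 contributes 1 + 4 · 4 = 17
p(4) = ⊕ of these = min[10, 4, 5, 14, 17] = 4.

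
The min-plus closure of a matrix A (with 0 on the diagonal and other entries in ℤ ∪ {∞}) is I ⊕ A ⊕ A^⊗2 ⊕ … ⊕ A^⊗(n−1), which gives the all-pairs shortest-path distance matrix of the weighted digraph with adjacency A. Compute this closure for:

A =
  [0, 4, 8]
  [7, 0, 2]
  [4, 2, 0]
Closure =
  [0, 4, 6]
  [6, 0, 2]
  [4, 2, 0]

This is the Floyd-Warshall all-pairs shortest-path computation. For each intermediate vertex k = 0, 1, …, 2, update dist[i][j] ← min(dist[i][j], dist[i][k] + dist[k][j]). The final matrix gives, for each (i, j), the minimum total weight of any directed path from i to j (possibly empty when i = j).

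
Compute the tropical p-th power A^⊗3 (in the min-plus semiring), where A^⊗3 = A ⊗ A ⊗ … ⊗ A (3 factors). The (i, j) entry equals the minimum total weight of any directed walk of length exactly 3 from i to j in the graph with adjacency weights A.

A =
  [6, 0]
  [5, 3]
A^⊗3 =
  [8, 5]
  [10, 8]

Each entry (A^⊗3)_ij equals the minimum over all length-3 walks i = v_0 → v_1 → … → v_3 = j of Σ_t A[v_t][v_{t+1}]. For example, for (i, j) = (0, 1) we minimise over 4 possible intermediate vertex sequences; the minimum is 5, attained along the walk 0 → 1 → 0 → 1.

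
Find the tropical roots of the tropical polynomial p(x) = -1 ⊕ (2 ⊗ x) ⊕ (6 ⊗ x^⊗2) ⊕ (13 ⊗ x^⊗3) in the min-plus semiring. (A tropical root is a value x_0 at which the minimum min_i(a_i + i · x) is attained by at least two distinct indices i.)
Roots: {-7, -4, -3}

Each tropical root is a break point of the lower envelope of the lines y = a_i + i · x (there are 4 lines, with slopes 0, 1, ..., 3). Only the lines that attain the minimum somewhere contribute to roots; other lines are dominated. Here the surviving (envelope) indices are i = 3, i = 2, i = 1, i = 0.
Intersections between consecutive envelope lines give the roots: for adjacent envelope indices i < j the intersection is x = (a_i − a_j) / (j − i). Reading off the sorted break points: {-7, -4, -3}.
Verification: at each break x_0, at least two indices attain the minimum of min_i(a_i + i · x_0).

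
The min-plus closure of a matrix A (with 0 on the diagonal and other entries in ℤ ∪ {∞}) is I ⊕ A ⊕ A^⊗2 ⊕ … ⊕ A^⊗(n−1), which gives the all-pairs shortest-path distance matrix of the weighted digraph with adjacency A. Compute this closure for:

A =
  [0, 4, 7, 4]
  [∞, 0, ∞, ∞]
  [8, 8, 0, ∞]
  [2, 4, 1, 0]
Closure =
  [0, 4, 5, 4]
  [∞, 0, ∞, ∞]
  [8, 8, 0, 12]
  [2, 4, 1, 0]

This is the Floyd-Warshall all-pairs shortest-path computation. For each intermediate vertex k = 0, 1, …, 3, update dist[i][j] ← min(dist[i][j], dist[i][k] + dist[k][j]). The final matrix gives, for each (i, j), the minimum total weight of any directed path from i to j (possibly empty when i = j).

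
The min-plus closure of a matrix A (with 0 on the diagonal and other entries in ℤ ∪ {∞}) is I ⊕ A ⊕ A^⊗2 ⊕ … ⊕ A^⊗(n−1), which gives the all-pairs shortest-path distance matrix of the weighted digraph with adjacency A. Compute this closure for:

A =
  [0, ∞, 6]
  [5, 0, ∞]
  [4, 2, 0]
Closure =
  [0, 8, 6]
  [5, 0, 11]
  [4, 2, 0]

This is the Floyd-Warshall all-pairs shortest-path computation. For each intermediate vertex k = 0, 1, …, 2, update dist[i][j] ← min(dist[i][j], dist[i][k] + dist[k][j]). The final matrix gives, for each (i, j), the minimum total weight of any directed path from i to j (possibly empty when i = j).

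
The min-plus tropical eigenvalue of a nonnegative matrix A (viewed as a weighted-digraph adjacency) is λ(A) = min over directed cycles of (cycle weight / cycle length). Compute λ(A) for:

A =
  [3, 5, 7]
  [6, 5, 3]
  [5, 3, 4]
λ(A) = 3

Enumerate directed cycles and compute their means (weight / length). Sample:
  cycle 0 → 0: weight = 3, length = 1, mean = 3/1 ≈ 3.000
  cycle 1 → 1: weight = 5, length = 1, mean = 5/1 ≈ 5.000
  cycle 2 → 2: weight = 4, length = 1, mean = 4/1 ≈ 4.000
  cycle 0 → 1 → 0: weight = 11, length = 2, mean = 11/2 ≈ 5.500
  cycle 0 → 2 → 0: weight = 12, length = 2, mean = 12/2 ≈ 6.000
  cycle 1 → 0 → 1: weight = 11, length = 2, mean = 11/2 ≈ 5.500
Minimum mean = 3.000, attained e.g. along the cycle 0 → 0 with weight 3 and length 1. So λ(A) = 3/1 = 3.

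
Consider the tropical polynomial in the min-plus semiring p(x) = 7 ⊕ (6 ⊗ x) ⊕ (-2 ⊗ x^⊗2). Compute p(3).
p(3) = 4

A tropical monomial a ⊗ x^⊗i evaluates to a + i · x. Evaluating each term at x = 3:
  Term 0 contributes 7 + 0 · 3 = 7
  Term 1 contributes 6 + 1 · 3 = 9
  Term 2 contributes -2 + 2 · 3 = 4
p(3) = ⊕ of these = min[7, 9, 4] = 4.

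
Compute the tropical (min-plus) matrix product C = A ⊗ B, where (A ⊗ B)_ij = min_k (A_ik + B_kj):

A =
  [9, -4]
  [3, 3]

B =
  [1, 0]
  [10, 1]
A ⊗ B =
  [6, -3]
  [4, 3]

Apply the min-plus product entry-by-entry:
  C[0][0] = min over k of (A[0][0] + B[0][0] = 9 + 1 = 10, A[0][1] + B[1][0] = -4 + 10 = 6) = 6 (attained at k = 1)
  C[0][1] = min over k of (A[0][0] + B[0][1] = 9 + 0 = 9, A[0][1] + B[1][1] = -4 + 1 = -3) = -3 (attained at k = 1)
  C[1][0] = min over k of (A[1][0] + B[0][0] = 3 + 1 = 4, A[1][1] + B[1][0] = 3 + 10 = 13) = 4 (attained at k = 0)
  C[1][1] = min over k of (A[1][0] + B[0][1] = 3 + 0 = 3, A[1][1] + B[1][1] = 3 + 1 = 4) = 3 (attained at k = 0)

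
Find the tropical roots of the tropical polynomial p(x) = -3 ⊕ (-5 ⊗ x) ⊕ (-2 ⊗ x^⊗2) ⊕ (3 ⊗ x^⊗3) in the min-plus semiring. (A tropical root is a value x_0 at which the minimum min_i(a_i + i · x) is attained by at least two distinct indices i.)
Roots: {-5, -3, 2}

Each tropical root is a break point of the lower envelope of the lines y = a_i + i · x (there are 4 lines, with slopes 0, 1, ..., 3). Only the lines that attain the minimum somewhere contribute to roots; other lines are dominated. Here the surviving (envelope) indices are i = 3, i = 2, i = 1, i = 0.
Intersections between consecutive envelope lines give the roots: for adjacent envelope indices i < j the intersection is x = (a_i − a_j) / (j − i). Reading off the sorted break points: {-5, -3, 2}.
Verification: at each break x_0, at least two indices attain the minimum of min_i(a_i + i · x_0).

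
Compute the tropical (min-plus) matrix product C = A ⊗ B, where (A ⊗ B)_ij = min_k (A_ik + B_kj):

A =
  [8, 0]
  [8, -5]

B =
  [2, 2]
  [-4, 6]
A ⊗ B =
  [-4, 6]
  [-9, 1]

Apply the min-plus product entry-by-entry:
  C[0][0] = min over k of (A[0][0] + B[0][0] = 8 + 2 = 10, A[0][1] + B[1][0] = 0 + -4 = -4) = -4 (attained at k = 1)
  C[0][1] = min over k of (A[0][0] + B[0][1] = 8 + 2 = 10, A[0][1] + B[1][1] = 0 + 6 = 6) = 6 (attained at k = 1)
  C[1][0] = min over k of (A[1][0] + B[0][0] = 8 + 2 = 10, A[1][1] + B[1][0] = -5 + -4 = -9) = -9 (attained at k = 1)
  C[1][1] = min over k of (A[1][0] + B[0][1] = 8 + 2 = 10, A[1][1] + B[1][1] = -5 + 6 = 1) = 1 (attained at k = 1)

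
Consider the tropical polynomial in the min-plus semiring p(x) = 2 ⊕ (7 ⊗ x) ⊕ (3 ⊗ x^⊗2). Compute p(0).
p(0) = 2

A tropical monomial a ⊗ x^⊗i evaluates to a + i · x. Evaluating each term at x = 0:
  Term 0 contributes 2 + 0 · 0 = 2
  Term 1 contributes 7 + 1 · 0 = 7
  Term 2 contributes 3 + 2 · 0 = 3
p(0) = ⊕ of these = min[2, 7, 3] = 2.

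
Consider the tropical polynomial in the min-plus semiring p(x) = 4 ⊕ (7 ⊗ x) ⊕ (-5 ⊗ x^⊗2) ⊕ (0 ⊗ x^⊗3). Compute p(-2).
p(-2) = -9

A tropical monomial a ⊗ x^⊗i evaluates to a + i · x. Evaluating each term at x = -2:
  Term 0 contributes 4 + 0 · -2 = 4
  Term 1 contributes 7 + 1 · -2 = 5
  Term 2 contributes -5 + 2 · -2 = -9
  Term 3 contributes 0 + 3 · -2 = -6
p(-2) = ⊕ of these = min[4, 5, -9, -6] = -9.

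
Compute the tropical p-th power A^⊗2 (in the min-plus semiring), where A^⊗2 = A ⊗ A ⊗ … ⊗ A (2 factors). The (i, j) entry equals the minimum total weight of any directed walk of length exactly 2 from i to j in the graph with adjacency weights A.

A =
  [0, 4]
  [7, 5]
A^⊗2 =
  [0, 4]
  [7, 10]

Each entry (A^⊗2)_ij equals the minimum over all length-2 walks i = v_0 → v_1 → … → v_2 = j of Σ_t A[v_t][v_{t+1}]. For example, for (i, j) = (0, 1) we minimise over 2 possible intermediate vertex sequences; the minimum is 4, attained along the walk 0 → 0 → 1.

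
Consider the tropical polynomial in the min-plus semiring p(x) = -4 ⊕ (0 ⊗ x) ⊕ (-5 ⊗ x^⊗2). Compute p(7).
p(7) = -4

A tropical monomial a ⊗ x^⊗i evaluates to a + i · x. Evaluating each term at x = 7:
  Term 0 contributes -4 + 0 · 7 = -4
  Term 1 contributes 0 + 1 · 7 = 7
  Term 2 contributes -5 + 2 · 7 = 9
p(7) = ⊕ of these = min[-4, 7, 9] = -4.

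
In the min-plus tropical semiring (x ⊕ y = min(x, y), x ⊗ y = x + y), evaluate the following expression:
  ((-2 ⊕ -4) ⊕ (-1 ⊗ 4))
((-2 ⊕ -4) ⊕ (-1 ⊗ 4)) = -4

Expand innermost to outermost. Recall ⊕ takes the minimum of its arguments and ⊗ takes their sum. Working out the expression ((-2 ⊕ -4) ⊕ (-1 ⊗ 4)) gives -4.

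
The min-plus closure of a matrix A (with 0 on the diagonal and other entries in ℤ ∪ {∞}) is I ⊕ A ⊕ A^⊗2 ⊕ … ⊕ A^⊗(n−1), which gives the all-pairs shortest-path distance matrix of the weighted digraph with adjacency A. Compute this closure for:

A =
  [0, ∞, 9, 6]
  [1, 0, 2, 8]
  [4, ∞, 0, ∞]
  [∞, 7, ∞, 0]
Closure =
  [0, 13, 9, 6]
  [1, 0, 2, 7]
  [4, 17, 0, 10]
  [8, 7, 9, 0]

This is the Floyd-Warshall all-pairs shortest-path computation. For each intermediate vertex k = 0, 1, …, 3, update dist[i][j] ← min(dist[i][j], dist[i][k] + dist[k][j]). The final matrix gives, for each (i, j), the minimum total weight of any directed path from i to j (possibly empty when i = j).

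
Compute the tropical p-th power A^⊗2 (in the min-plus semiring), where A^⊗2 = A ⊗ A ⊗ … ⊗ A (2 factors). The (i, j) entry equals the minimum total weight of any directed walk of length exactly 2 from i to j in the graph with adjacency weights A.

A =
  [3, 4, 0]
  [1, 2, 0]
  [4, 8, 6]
A^⊗2 =
  [4, 6, 3]
  [3, 4, 1]
  [7, 8, 4]

Each entry (A^⊗2)_ij equals the minimum over all length-2 walks i = v_0 → v_1 → … → v_2 = j of Σ_t A[v_t][v_{t+1}]. For example, for (i, j) = (0, 2) we minimise over 3 possible intermediate vertex sequences; the minimum is 3, attained along the walk 0 → 0 → 2.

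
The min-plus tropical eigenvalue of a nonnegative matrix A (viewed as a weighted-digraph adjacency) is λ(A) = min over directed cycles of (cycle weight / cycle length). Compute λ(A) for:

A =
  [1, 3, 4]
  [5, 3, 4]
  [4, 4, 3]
λ(A) = 1

Enumerate directed cycles and compute their means (weight / length). Sample:
  cycle 0 → 0: weight = 1, length = 1, mean = 1/1 ≈ 1.000
  cycle 1 → 1: weight = 3, length = 1, mean = 3/1 ≈ 3.000
  cycle 2 → 2: weight = 3, length = 1, mean = 3/1 ≈ 3.000
  cycle 0 → 1 → 0: weight = 8, length = 2, mean = 8/2 ≈ 4.000
  cycle 0 → 2 → 0: weight = 8, length = 2, mean = 8/2 ≈ 4.000
  cycle 1 → 0 → 1: weight = 8, length = 2, mean = 8/2 ≈ 4.000
Minimum mean = 1.000, attained e.g. along the cycle 0 → 0 with weight 1 and length 1. So λ(A) = 1/1 = 1.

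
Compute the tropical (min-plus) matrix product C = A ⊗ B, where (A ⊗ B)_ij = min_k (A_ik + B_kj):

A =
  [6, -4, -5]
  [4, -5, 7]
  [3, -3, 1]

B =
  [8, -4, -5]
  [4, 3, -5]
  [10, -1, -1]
A ⊗ B =
  [0, -6, -9]
  [-1, -2, -10]
  [1, -1, -8]

Apply the min-plus product entry-by-entry:
  C[0][0] = min over k of (A[0][0] + B[0][0] = 6 + 8 = 14, A[0][1] + B[1][0] = -4 + 4 = 0, A[0][2] + B[2][0] = -5 + 10 = 5) = 0 (attained at k = 1)
  C[0][1] = min over k of (A[0][0] + B[0][1] = 6 + -4 = 2, A[0][1] + B[1][1] = -4 + 3 = -1, A[0][2] + B[2][1] = -5 + -1 = -6) = -6 (attained at k = 2)
  C[0][2] = min over k of (A[0][0] + B[0][2] = 6 + -5 = 1, A[0][1] + B[1][2] = -4 + -5 = -9, A[0][2] + B[2][2] = -5 + -1 = -6) = -9 (attained at k = 1)
  C[1][0] = min over k of (A[1][0] + B[0][0] = 4 + 8 = 12, A[1][1] + B[1][0] = -5 + 4 = -1, A[1][2] + B[2][0] = 7 + 10 = 17) = -1 (attained at k = 1)
  C[1][1] = min over k of (A[1][0] + B[0][1] = 4 + -4 = 0, A[1][1] + B[1][1] = -5 + 3 = -2, A[1][2] + B[2][1] = 7 + -1 = 6) = -2 (attained at k = 1)
  C[1][2] = min over k of (A[1][0] + B[0][2] = 4 + -5 = -1, A[1][1] + B[1][2] = -5 + -5 = -10, A[1][2] + B[2][2] = 7 + -1 = 6) = -10 (attained at k = 1)
  C[2][0] = min over k of (A[2][0] + B[0][0] = 3 + 8 = 11, A[2][1] + B[1][0] = -3 + 4 = 1, A[2][2] + B[2][0] = 1 + 10 = 11) = 1 (attained at k = 1)
  C[2][1] = min over k of (A[2][0] + B[0][1] = 3 + -4 = -1, A[2][1] + B[1][1] = -3 + 3 = 0, A[2][2] + B[2][1] = 1 + -1 = 0) = -1 (attained at k = 0)
  C[2][2] = min over k of (A[2][0] + B[0][2] = 3 + -5 = -2, A[2][1] + B[1][2] = -3 + -5 = -8, A[2][2] + B[2][2] = 1 + -1 = 0) = -8 (attained at k = 1)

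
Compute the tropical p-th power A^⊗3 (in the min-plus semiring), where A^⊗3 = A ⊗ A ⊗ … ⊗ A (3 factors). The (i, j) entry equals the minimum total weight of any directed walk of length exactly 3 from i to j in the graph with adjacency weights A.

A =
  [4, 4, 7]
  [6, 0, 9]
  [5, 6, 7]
A^⊗3 =
  [10, 4, 13]
  [6, 0, 9]
  [12, 6, 15]

Each entry (A^⊗3)_ij equals the minimum over all length-3 walks i = v_0 → v_1 → … → v_3 = j of Σ_t A[v_t][v_{t+1}]. For example, for (i, j) = (0, 2) we minimise over 9 possible intermediate vertex sequences; the minimum is 13, attained along the walk 0 → 1 → 1 → 2.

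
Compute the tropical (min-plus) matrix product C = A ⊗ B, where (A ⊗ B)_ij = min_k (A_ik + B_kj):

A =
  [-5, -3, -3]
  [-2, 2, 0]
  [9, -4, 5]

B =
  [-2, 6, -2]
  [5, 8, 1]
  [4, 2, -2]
A ⊗ B =
  [-7, -1, -7]
  [-4, 2, -4]
  [1, 4, -3]

Apply the min-plus product entry-by-entry:
  C[0][0] = min over k of (A[0][0] + B[0][0] = -5 + -2 = -7, A[0][1] + B[1][0] = -3 + 5 = 2, A[0][2] + B[2][0] = -3 + 4 = 1) = -7 (attained at k = 0)
  C[0][1] = min over k of (A[0][0] + B[0][1] = -5 + 6 = 1, A[0][1] + B[1][1] = -3 + 8 = 5, A[0][2] + B[2][1] = -3 + 2 = -1) = -1 (attained at k = 2)
  C[0][2] = min over k of (A[0][0] + B[0][2] = -5 + -2 = -7, A[0][1] + B[1][2] = -3 + 1 = -2, A[0][2] + B[2][2] = -3 + -2 = -5) = -7 (attained at k = 0)
  C[1][0] = min over k of (A[1][0] + B[0][0] = -2 + -2 = -4, A[1][1] + B[1][0] = 2 + 5 = 7, A[1][2] + B[2][0] = 0 + 4 = 4) = -4 (attained at k = 0)
  C[1][1] = min over k of (A[1][0] + B[0][1] = -2 + 6 = 4, A[1][1] + B[1][1] = 2 + 8 = 10, A[1][2] + B[2][1] = 0 + 2 = 2) = 2 (attained at k = 2)
  C[1][2] = min over k of (A[1][0] + B[0][2] = -2 + -2 = -4, A[1][1] + B[1][2] = 2 + 1 = 3, A[1][2] + B[2][2] = 0 + -2 = -2) = -4 (attained at k = 0)
  C[2][0] = min over k of (A[2][0] + B[0][0] = 9 + -2 = 7, A[2][1] + B[1][0] = -4 + 5 = 1, A[2][2] + B[2][0] = 5 + 4 = 9) = 1 (attained at k = 1)
  C[2][1] = min over k of (A[2][0] + B[0][1] = 9 + 6 = 15, A[2][1] + B[1][1] = -4 + 8 = 4, A[2][2] + B[2][1] = 5 + 2 = 7) = 4 (attained at k = 1)
  C[2][2] = min over k of (A[2][0] + B[0][2] = 9 + -2 = 7, A[2][1] + B[1][2] = -4 + 1 = -3, A[2][2] + B[2][2] = 5 + -2 = 3) = -3 (attained at k = 1)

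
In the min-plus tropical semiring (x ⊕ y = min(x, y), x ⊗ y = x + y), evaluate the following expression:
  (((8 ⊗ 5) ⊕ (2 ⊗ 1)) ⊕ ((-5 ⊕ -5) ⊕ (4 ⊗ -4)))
(((8 ⊗ 5) ⊕ (2 ⊗ 1)) ⊕ ((-5 ⊕ -5) ⊕ (4 ⊗ -4))) = -5

Expand innermost to outermost. Recall ⊕ takes the minimum of its arguments and ⊗ takes their sum. Working out the expression (((8 ⊗ 5) ⊕ (2 ⊗ 1)) ⊕ ((-5 ⊕ -5) ⊕ (4 ⊗ -4))) gives -5.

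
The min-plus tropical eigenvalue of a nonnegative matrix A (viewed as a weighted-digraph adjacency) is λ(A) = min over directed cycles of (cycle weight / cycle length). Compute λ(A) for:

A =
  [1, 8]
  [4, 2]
λ(A) = 1

Enumerate directed cycles and compute their means (weight / length). Sample:
  cycle 0 → 0: weight = 1, length = 1, mean = 1/1 ≈ 1.000
  cycle 1 → 1: weight = 2, length = 1, mean = 2/1 ≈ 2.000
  cycle 0 → 1 → 0: weight = 12, length = 2, mean = 12/2 ≈ 6.000
  cycle 1 → 0 → 1: weight = 12, length = 2, mean = 12/2 ≈ 6.000
Minimum mean = 1.000, attained e.g. along the cycle 0 → 0 with weight 1 and length 1. So λ(A) = 1/1 = 1.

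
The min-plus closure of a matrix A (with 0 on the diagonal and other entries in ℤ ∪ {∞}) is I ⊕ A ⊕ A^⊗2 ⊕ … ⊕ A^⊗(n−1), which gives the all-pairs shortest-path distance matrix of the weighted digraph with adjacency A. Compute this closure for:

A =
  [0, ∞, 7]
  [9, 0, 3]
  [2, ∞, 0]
Closure =
  [0, ∞, 7]
  [5, 0, 3]
  [2, ∞, 0]

This is the Floyd-Warshall all-pairs shortest-path computation. For each intermediate vertex k = 0, 1, …, 2, update dist[i][j] ← min(dist[i][j], dist[i][k] + dist[k][j]). The final matrix gives, for each (i, j), the minimum total weight of any directed path from i to j (possibly empty when i = j).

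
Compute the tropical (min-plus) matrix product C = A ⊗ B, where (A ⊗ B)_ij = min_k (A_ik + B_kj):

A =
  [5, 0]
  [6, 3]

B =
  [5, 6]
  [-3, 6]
A ⊗ B =
  [-3, 6]
  [0, 9]

Apply the min-plus product entry-by-entry:
  C[0][0] = min over k of (A[0][0] + B[0][0] = 5 + 5 = 10, A[0][1] + B[1][0] = 0 + -3 = -3) = -3 (attained at k = 1)
  C[0][1] = min over k of (A[0][0] + B[0][1] = 5 + 6 = 11, A[0][1] + B[1][1] = 0 + 6 = 6) = 6 (attained at k = 1)
  C[1][0] = min over k of (A[1][0] + B[0][0] = 6 + 5 = 11, A[1][1] + B[1][0] = 3 + -3 = 0) = 0 (attained at k = 1)
  C[1][1] = min over k of (A[1][0] + B[0][1] = 6 + 6 = 12, A[1][1] + B[1][1] = 3 + 6 = 9) = 9 (attained at k = 1)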